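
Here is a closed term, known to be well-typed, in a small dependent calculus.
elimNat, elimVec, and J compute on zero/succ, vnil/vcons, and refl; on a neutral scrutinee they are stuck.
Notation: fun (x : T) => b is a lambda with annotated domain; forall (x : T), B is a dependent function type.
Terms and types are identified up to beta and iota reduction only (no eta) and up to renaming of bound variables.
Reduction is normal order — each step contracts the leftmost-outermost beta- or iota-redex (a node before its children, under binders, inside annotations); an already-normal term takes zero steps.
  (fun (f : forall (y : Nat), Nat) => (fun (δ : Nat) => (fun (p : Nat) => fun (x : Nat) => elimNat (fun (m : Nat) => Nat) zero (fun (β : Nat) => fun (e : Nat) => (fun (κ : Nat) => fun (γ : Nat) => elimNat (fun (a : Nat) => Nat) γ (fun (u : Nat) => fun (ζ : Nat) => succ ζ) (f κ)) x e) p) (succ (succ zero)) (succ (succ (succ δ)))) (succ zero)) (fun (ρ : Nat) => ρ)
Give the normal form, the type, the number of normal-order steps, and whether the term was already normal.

resulting normal form:
  succ (succ (succ (succ (succ (succ (succ (succ zero)))))))
type:
  Nat
normal-order step count: 43
already normal: no
first redex: a beta-redex


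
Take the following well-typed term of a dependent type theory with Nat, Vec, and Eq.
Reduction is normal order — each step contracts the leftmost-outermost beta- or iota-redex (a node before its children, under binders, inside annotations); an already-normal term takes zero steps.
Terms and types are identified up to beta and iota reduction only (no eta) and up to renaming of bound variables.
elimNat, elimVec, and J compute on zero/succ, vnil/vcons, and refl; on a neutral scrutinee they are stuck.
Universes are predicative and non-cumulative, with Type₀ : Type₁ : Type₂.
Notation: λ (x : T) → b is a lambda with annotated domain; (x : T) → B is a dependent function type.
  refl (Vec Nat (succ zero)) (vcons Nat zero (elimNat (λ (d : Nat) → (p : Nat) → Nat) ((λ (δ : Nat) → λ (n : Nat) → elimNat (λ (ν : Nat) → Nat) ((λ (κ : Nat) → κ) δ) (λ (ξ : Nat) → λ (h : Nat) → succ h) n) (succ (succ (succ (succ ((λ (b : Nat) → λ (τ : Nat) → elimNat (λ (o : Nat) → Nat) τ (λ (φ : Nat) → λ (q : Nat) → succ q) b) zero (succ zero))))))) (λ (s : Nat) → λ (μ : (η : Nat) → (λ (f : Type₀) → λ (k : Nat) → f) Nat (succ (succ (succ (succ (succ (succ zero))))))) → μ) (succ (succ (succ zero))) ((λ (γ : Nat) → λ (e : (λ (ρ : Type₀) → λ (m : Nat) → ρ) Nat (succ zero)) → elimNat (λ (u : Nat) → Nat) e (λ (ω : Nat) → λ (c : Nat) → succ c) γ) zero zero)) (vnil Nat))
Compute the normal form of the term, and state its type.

normal form:
  refl (Vec Nat (succ zero)) (vcons Nat zero (succ (succ (succ (succ (succ zero))))) (vnil Nat))
type:
  Eq (Vec Nat (succ zero)) (vcons Nat zero (succ (succ (succ (succ (succ zero))))) (vnil Nat)) (vcons Nat zero (succ (succ (succ (succ (succ zero))))) (vnil Nat))
observation: contracting an elimNat iota-redex first, the term normalizes in 20 steps.


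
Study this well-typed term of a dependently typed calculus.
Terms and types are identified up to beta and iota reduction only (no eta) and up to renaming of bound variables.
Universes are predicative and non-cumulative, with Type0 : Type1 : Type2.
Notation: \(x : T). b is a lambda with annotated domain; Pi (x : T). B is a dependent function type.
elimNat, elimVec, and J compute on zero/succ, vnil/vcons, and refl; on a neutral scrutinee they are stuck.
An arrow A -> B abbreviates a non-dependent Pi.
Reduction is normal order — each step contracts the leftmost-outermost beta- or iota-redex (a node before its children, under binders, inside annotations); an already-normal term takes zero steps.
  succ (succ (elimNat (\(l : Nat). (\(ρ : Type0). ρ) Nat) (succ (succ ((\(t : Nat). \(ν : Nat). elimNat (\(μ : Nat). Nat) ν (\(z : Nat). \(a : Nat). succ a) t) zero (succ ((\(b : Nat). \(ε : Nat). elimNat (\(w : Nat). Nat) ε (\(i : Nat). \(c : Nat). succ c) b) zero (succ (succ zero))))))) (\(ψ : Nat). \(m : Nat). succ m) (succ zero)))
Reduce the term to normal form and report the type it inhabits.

reduced normal form:
  succ (succ (succ (succ (succ (succ (succ (succ zero)))))))
type:
  Nat
observation: 10 normal-order steps normalize the term, beginning with an elimNat iota-redex.


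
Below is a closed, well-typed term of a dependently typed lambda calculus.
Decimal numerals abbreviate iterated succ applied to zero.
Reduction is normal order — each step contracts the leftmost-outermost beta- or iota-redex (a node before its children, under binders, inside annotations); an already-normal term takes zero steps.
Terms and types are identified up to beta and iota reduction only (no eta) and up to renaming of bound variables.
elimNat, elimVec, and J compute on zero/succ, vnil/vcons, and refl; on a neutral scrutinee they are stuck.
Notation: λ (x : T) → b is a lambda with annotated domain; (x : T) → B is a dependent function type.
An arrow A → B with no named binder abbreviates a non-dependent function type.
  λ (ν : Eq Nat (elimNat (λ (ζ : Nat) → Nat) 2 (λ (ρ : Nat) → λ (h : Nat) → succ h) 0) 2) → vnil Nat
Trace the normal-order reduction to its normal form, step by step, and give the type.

normal-order reduction sequence:
  λ (ν : Eq Nat (elimNat (λ (ζ : Nat) → Nat) 2 (λ (ρ : Nat) → λ (h : Nat) → succ h) 0) 2) → vnil Nat
  ~> λ (ν : Eq Nat 2 2) → vnil Nat
the term's type:
  Eq Nat 2 2 → Vec Nat 0


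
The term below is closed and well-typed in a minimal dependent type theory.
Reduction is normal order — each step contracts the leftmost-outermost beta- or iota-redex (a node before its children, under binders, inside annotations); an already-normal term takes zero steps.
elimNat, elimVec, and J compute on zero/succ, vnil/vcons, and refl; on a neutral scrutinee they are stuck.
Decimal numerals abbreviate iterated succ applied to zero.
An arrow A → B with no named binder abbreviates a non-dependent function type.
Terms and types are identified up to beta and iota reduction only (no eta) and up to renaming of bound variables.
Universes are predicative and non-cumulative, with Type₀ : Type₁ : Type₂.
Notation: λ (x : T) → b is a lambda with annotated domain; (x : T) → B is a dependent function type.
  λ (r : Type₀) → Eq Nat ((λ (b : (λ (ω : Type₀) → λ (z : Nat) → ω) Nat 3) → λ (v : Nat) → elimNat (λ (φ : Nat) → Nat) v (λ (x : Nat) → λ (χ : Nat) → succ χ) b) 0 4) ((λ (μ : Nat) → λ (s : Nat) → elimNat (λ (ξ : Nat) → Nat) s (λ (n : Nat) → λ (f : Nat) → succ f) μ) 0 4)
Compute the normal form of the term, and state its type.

reduced normal form:
  λ (r : Type₀) → Eq Nat 4 4
inferred type:
  Type₀ → Type₀
observation: the first redex contracted is a beta-redex; the normal form is reached in 6 normal-order steps.


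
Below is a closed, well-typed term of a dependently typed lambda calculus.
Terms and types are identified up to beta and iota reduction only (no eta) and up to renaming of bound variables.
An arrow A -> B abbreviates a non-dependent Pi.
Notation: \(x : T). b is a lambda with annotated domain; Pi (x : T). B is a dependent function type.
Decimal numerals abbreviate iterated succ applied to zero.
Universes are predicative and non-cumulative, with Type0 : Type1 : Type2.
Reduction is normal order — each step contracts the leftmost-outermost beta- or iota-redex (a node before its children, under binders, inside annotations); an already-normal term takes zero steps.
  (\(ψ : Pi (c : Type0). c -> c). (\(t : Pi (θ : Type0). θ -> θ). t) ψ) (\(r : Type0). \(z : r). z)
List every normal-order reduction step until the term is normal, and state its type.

reduction (normal order):
  (\(ψ : Pi (c : Type0). c -> c). (\(t : Pi (θ : Type0). θ -> θ). t) ψ) (\(r : Type0). \(z : r). z)
  ~> (\(ψ : Pi (c : Type0). c -> c). ψ) (\(t : Type0). \(θ : t). θ)
  ~> \(ψ : Type0). \(c : ψ). c
the term's type:
  Pi (ψ : Type0). ψ -> ψ


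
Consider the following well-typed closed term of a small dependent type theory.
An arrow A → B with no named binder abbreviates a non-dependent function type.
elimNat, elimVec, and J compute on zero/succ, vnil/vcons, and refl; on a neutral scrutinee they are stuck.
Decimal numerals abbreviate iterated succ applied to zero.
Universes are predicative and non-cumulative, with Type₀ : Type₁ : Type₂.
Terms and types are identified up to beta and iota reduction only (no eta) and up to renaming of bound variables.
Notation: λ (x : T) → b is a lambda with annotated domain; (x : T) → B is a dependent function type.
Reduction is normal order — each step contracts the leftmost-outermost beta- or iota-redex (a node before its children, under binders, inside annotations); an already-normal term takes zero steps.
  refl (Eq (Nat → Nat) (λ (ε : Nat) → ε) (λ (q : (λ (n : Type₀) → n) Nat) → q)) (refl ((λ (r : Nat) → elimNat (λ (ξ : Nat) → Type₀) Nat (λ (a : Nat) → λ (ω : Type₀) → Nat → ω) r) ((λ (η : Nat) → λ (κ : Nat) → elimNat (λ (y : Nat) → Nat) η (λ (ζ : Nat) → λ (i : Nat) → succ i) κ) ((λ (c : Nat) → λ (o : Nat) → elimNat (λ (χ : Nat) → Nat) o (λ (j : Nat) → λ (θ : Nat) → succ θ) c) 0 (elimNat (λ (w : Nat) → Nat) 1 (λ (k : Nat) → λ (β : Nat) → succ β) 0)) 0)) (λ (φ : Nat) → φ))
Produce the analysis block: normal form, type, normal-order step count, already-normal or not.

reduced normal form:
  refl (Eq (Nat → Nat) (λ (ε : Nat) → ε) (λ (q : Nat) → q)) (refl (Nat → Nat) (λ (n : Nat) → n))
the term's type:
  Eq (Eq (Nat → Nat) (λ (ε : Nat) → ε) (λ (q : Nat) → q)) (refl (Nat → Nat) (λ (n : Nat) → n)) (refl (Nat → Nat) (λ (r : Nat) → r))
reduction steps (normal order): 13
started in normal form: no
first contracted redex: a beta-redex


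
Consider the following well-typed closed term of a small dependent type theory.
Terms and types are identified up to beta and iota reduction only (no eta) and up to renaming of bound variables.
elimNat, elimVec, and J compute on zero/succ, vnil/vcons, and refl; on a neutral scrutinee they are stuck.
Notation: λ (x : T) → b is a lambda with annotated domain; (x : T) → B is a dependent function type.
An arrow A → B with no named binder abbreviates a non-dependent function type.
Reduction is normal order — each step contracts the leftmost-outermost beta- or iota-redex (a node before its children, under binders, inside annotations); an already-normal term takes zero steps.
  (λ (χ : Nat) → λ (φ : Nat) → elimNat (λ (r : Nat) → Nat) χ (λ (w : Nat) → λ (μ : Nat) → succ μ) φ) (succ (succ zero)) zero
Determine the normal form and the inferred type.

normal form:
  succ (succ zero)
inferred type:
  Nat
observation: the leftmost-outermost redex is a beta-redex, and normalization takes 3 steps.


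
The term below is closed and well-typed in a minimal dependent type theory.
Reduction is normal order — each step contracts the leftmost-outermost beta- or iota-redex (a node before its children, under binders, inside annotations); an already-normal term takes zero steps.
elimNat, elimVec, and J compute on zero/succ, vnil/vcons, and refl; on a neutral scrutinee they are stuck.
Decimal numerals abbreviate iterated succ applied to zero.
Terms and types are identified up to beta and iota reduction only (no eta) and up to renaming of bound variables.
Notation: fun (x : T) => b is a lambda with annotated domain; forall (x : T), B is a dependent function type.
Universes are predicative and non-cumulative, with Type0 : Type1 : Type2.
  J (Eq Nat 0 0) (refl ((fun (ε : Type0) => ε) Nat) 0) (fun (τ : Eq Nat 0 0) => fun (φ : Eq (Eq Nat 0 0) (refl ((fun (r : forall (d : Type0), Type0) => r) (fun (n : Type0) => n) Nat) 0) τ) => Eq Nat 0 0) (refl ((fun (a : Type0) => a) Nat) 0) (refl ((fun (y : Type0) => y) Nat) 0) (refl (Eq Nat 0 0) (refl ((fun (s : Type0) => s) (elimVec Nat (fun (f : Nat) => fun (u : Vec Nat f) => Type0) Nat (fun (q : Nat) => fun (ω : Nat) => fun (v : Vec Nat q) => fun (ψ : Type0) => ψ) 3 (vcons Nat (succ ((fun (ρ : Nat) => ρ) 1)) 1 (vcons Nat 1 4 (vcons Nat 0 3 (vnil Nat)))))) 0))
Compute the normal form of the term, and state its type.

reduced normal form:
  refl Nat 0
inferred type:
  Eq Nat 0 0
observation: 2 normal-order steps separate the term from its normal form.


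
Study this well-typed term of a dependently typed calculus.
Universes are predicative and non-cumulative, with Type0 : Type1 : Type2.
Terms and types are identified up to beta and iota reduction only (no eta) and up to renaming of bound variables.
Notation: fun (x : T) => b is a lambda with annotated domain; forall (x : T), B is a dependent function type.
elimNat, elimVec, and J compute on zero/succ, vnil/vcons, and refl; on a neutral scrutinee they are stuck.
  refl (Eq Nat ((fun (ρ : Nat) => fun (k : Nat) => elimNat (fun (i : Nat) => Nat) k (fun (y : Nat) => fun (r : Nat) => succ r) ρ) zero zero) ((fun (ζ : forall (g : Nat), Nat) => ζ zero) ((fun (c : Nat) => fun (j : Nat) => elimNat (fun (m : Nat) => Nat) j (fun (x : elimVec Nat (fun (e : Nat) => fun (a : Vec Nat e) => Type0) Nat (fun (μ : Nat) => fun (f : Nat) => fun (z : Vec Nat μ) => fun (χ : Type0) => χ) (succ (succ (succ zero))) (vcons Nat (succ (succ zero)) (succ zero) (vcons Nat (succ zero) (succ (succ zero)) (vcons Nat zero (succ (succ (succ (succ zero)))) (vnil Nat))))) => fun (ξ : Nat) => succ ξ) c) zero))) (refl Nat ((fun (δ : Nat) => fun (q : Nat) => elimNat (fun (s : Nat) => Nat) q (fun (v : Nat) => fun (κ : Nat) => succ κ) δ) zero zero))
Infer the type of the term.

the term's type:
  Eq (Eq Nat zero zero) (refl Nat zero) (refl Nat zero)


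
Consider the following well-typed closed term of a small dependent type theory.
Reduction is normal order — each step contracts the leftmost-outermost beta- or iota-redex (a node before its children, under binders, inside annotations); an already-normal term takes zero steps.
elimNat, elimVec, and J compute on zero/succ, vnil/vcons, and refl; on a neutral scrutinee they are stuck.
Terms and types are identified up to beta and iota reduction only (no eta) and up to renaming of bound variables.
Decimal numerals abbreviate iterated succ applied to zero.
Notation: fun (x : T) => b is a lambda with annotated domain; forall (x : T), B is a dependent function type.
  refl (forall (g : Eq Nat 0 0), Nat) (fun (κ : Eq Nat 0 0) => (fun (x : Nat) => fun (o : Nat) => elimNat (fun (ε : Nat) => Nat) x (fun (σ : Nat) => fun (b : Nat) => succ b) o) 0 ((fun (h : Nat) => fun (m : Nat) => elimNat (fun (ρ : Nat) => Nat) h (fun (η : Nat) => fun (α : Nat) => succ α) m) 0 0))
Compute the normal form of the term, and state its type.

normal form:
  refl (forall (g : Eq Nat 0 0), Nat) (fun (κ : Eq Nat 0 0) => 0)
the term's type:
  Eq (forall (g : Eq Nat 0 0), Nat) (fun (κ : Eq Nat 0 0) => 0) (fun (x : Eq Nat 0 0) => 0)


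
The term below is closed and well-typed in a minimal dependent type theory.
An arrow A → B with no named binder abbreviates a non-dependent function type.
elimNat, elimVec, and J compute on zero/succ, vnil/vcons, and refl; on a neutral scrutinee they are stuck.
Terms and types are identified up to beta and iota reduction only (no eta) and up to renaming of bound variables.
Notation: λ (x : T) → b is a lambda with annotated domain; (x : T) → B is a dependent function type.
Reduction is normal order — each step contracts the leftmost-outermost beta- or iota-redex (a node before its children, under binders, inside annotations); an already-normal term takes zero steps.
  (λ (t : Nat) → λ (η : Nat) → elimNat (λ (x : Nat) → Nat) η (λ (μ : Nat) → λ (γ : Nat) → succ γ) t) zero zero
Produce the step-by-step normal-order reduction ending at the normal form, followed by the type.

reduction (normal order):
  (λ (t : Nat) → λ (η : Nat) → elimNat (λ (x : Nat) → Nat) η (λ (μ : Nat) → λ (γ : Nat) → succ γ) t) zero zero
  ~> (λ (t : Nat) → elimNat (λ (η : Nat) → Nat) t (λ (x : Nat) → λ (μ : Nat) → succ μ) zero) zero
  ~> elimNat (λ (t : Nat) → Nat) zero (λ (η : Nat) → λ (x : Nat) → succ x) zero
  ~> zero
inferred type:
  Nat


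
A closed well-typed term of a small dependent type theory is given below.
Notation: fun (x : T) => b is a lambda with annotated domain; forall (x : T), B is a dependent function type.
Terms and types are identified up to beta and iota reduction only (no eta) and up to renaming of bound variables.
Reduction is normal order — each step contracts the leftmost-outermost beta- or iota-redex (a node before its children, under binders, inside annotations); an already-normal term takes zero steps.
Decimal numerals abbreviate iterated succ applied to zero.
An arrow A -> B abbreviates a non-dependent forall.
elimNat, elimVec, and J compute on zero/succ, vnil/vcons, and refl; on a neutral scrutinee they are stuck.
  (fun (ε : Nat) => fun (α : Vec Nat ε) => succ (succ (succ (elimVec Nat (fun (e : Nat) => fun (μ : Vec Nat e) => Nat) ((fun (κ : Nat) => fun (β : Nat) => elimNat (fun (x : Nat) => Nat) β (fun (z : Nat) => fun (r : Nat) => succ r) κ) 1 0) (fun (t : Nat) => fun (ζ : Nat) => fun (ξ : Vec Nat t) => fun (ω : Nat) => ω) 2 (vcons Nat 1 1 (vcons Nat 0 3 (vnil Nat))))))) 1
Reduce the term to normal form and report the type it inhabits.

normal form:
  fun (ε : Vec Nat 1) => 4
inferred type:
  Vec Nat 1 -> Nat
observation: the leftmost-outermost redex is a beta-redex, and normalization takes 18 steps.


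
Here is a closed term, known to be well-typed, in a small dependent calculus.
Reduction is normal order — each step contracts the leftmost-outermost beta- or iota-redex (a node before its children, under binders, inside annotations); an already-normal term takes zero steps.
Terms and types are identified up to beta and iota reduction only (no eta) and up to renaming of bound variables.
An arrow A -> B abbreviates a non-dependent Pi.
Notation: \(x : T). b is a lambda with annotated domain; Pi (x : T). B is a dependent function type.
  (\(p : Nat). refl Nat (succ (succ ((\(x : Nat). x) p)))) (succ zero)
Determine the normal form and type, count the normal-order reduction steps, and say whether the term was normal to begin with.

resulting normal form:
  refl Nat (succ (succ (succ zero)))
the term's type:
  Eq Nat (succ (succ (succ zero))) (succ (succ (succ zero)))
reduction steps (normal order): 2
already normal: no
first contracted redex: a beta-redex


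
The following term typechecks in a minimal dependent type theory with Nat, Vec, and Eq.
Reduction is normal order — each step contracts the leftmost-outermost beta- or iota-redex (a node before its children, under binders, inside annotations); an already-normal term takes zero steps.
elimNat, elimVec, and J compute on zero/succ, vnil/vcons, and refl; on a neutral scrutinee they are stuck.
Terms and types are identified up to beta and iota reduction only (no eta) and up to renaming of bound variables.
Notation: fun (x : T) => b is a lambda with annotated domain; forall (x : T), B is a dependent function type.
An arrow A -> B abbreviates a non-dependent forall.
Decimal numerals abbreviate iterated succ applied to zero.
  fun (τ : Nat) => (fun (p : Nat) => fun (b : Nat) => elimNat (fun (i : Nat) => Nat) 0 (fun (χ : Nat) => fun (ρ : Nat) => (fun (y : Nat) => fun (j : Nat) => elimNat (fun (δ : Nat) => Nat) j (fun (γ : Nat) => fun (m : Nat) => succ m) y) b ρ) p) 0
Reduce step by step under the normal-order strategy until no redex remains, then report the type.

normal-order reduction:
  fun (τ : Nat) => (fun (p : Nat) => fun (b : Nat) => elimNat (fun (i : Nat) => Nat) 0 (fun (χ : Nat) => fun (ρ : Nat) => (fun (y : Nat) => fun (j : Nat) => elimNat (fun (δ : Nat) => Nat) j (fun (γ : Nat) => fun (m : Nat) => succ m) y) b ρ) p) 0
  ~> fun (τ : Nat) => fun (p : Nat) => elimNat (fun (b : Nat) => Nat) 0 (fun (i : Nat) => fun (χ : Nat) => (fun (ρ : Nat) => fun (y : Nat) => elimNat (fun (j : Nat) => Nat) y (fun (δ : Nat) => fun (γ : Nat) => succ γ) ρ) p χ) 0
  ~> fun (τ : Nat) => fun (p : Nat) => 0
inferred type:
  Nat -> Nat -> Nat


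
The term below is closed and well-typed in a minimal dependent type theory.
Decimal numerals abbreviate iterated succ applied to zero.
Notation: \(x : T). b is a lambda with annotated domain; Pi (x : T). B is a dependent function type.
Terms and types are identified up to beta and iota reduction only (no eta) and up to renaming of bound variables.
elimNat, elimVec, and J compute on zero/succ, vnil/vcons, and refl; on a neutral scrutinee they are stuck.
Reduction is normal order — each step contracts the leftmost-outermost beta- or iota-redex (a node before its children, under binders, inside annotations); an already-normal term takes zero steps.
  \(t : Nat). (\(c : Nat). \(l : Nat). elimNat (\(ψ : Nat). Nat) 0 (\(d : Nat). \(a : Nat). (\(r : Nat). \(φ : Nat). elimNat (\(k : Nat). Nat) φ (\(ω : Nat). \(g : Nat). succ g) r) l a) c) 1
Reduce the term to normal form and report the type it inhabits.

reduced normal form:
  \(t : Nat). \(c : Nat). elimNat (\(l : Nat). Nat) 0 (\(ψ : Nat). \(d : Nat). succ d) c
the term's type:
  Pi (t : Nat). Pi (c : Nat). Nat


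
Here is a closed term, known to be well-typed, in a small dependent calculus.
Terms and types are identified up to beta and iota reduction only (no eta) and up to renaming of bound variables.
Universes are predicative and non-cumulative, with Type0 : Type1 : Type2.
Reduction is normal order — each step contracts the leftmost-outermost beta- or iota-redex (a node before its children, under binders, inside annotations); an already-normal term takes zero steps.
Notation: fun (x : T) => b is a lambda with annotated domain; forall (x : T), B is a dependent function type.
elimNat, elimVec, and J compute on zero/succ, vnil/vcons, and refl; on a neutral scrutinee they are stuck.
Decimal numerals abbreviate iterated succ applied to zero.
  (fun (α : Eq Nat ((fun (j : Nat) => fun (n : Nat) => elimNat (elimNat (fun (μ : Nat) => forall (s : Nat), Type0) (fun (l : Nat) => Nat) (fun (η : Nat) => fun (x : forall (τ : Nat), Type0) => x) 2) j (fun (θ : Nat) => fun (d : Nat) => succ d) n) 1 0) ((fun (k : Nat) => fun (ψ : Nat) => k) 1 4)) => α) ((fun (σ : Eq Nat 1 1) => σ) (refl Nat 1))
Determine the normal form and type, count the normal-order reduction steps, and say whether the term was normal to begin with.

resulting normal form:
  refl Nat 1
type:
  Eq Nat 1 1
steps to reach normal form (normal order): 2
term was already normal: no
first contracted redex: a beta-redex


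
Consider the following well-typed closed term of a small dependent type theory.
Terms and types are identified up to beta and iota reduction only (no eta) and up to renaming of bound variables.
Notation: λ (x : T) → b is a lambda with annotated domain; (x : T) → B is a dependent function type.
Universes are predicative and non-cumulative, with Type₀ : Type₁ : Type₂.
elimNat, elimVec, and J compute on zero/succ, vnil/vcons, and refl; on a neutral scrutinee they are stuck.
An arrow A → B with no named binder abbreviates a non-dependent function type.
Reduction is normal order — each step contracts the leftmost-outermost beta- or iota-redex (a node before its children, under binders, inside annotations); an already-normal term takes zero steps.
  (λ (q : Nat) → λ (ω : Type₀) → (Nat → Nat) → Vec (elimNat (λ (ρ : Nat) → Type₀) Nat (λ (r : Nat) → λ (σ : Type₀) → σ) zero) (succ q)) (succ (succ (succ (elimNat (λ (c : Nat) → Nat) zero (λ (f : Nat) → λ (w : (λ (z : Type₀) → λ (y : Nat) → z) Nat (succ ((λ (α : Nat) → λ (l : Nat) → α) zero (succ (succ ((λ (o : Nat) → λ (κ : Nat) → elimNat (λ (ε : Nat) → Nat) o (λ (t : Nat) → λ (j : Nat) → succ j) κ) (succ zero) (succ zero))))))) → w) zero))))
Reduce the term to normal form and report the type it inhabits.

reduced normal form:
  λ (q : Type₀) → (Nat → Nat) → Vec Nat (succ (succ (succ (succ zero))))
type:
  Type₀ → Type₀


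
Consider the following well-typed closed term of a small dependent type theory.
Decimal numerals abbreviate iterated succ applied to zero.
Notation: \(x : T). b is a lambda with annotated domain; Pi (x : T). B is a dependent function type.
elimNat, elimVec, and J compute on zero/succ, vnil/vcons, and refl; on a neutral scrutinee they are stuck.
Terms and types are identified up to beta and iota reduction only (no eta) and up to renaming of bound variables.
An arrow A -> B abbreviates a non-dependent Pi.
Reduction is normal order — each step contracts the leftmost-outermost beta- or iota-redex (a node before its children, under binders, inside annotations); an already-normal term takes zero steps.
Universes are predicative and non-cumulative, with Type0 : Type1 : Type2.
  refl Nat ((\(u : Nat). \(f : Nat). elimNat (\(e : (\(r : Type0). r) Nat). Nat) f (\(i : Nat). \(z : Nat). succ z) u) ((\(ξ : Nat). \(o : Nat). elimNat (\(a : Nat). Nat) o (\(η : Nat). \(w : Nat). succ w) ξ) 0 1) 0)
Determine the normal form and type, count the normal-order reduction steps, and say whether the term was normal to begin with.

normal form:
  refl Nat 1
the term's type:
  Eq Nat 1 1
steps to reach normal form (normal order): 10
term was already normal: no
first redex: a beta-redex


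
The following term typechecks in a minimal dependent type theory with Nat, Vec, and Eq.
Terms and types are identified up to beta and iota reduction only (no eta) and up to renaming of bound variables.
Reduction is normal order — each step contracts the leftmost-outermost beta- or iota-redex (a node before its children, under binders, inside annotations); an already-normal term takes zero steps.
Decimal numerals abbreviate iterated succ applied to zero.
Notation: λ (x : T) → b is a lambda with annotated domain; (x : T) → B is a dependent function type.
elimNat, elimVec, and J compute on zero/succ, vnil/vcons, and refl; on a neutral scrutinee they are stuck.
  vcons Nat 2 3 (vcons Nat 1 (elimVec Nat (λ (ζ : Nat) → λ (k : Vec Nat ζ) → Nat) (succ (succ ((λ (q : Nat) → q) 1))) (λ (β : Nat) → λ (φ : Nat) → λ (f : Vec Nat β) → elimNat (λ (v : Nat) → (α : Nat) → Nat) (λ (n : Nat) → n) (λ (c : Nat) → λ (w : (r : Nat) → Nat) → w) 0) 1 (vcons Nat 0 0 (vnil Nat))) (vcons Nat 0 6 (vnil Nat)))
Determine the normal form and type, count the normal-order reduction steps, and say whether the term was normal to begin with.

resulting normal form:
  vcons Nat 2 3 (vcons Nat 1 3 (vcons Nat 0 6 (vnil Nat)))
the term's type:
  Vec Nat 3
reduction steps (normal order): 8
started in normal form: no
first redex: an elimVec iota-redex


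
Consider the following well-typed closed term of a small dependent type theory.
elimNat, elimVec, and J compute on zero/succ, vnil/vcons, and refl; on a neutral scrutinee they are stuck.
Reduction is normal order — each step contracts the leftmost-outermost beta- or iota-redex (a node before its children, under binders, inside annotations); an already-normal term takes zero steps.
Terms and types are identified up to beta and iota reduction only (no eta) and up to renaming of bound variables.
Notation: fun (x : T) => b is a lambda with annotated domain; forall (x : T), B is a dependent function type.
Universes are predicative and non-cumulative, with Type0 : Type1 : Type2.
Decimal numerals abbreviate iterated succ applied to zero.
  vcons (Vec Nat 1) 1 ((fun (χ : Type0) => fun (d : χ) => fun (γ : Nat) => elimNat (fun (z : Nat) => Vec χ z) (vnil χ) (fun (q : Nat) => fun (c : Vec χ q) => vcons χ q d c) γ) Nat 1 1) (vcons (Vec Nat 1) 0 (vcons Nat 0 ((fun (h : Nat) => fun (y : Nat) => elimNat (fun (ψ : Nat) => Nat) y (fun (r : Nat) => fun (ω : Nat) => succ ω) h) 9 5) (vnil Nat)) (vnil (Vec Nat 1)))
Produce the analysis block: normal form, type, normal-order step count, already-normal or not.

reduced normal form:
  vcons (Vec Nat 1) 1 (vcons Nat 0 1 (vnil Nat)) (vcons (Vec Nat 1) 0 (vcons Nat 0 14 (vnil Nat)) (vnil (Vec Nat 1)))
inferred type:
  Vec (Vec Nat 1) 2
normal-order step count: 37
started in normal form: no
first redex: a beta-redex


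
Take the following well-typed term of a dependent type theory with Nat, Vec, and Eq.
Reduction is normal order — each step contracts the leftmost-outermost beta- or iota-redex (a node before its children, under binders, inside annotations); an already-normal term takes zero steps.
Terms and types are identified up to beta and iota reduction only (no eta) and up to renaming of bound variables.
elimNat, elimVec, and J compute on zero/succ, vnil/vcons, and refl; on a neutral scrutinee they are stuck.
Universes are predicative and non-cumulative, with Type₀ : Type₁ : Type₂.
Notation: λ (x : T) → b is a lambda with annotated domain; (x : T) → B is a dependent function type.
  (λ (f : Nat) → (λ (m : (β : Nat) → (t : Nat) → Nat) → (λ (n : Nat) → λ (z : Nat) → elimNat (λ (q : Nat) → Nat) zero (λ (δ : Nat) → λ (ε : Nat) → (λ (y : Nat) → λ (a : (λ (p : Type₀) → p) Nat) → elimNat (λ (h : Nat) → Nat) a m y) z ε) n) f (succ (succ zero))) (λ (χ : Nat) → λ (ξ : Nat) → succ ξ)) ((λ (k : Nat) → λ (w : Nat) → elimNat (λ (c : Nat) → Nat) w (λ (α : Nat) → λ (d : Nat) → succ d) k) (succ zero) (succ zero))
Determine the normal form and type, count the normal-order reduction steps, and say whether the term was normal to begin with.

reduced normal form:
  succ (succ (succ (succ zero)))
the term's type:
  Nat
reduction steps (normal order): 26
already normal: no
first redex: a beta-redex


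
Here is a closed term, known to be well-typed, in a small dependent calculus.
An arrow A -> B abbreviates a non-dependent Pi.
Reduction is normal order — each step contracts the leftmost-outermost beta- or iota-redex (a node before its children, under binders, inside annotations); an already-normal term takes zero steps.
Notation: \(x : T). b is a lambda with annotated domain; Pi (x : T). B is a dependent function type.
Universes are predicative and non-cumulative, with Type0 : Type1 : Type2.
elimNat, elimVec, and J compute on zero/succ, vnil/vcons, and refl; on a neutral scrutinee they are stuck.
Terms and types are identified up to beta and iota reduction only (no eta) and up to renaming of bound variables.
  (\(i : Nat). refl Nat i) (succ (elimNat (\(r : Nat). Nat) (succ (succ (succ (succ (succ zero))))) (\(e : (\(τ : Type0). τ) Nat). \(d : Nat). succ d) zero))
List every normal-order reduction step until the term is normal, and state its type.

normal-order reduction sequence:
  (\(i : Nat). refl Nat i) (succ (elimNat (\(r : Nat). Nat) (succ (succ (succ (succ (succ zero))))) (\(e : (\(τ : Type0). τ) Nat). \(d : Nat). succ d) zero))
  ~> refl Nat (succ (elimNat (\(i : Nat). Nat) (succ (succ (succ (succ (succ zero))))) (\(r : (\(e : Type0). e) Nat). \(τ : Nat). succ τ) zero))
  ~> refl Nat (succ (succ (succ (succ (succ (succ zero))))))
the term's type:
  Eq Nat (succ (succ (succ (succ (succ (succ zero)))))) (succ (succ (succ (succ (succ (succ zero))))))


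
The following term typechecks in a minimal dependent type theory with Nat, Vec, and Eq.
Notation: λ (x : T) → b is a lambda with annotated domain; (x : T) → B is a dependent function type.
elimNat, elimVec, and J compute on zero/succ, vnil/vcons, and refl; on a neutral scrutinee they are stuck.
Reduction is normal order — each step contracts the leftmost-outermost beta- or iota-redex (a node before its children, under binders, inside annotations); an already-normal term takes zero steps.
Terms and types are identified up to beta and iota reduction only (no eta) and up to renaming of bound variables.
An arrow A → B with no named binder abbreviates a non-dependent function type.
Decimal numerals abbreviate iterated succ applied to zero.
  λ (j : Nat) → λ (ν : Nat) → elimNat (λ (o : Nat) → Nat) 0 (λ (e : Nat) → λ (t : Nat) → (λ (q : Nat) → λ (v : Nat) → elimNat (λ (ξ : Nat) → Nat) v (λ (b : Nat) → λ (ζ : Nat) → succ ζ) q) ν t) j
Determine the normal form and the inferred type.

reduced normal form:
  λ (j : Nat) → λ (ν : Nat) → elimNat (λ (o : Nat) → Nat) 0 (λ (e : Nat) → λ (t : Nat) → elimNat (λ (q : Nat) → Nat) t (λ (v : Nat) → λ (ξ : Nat) → succ ξ) ν) j
type:
  Nat → Nat → Nat
observation: 2 normal-order steps separate the term from its normal form.


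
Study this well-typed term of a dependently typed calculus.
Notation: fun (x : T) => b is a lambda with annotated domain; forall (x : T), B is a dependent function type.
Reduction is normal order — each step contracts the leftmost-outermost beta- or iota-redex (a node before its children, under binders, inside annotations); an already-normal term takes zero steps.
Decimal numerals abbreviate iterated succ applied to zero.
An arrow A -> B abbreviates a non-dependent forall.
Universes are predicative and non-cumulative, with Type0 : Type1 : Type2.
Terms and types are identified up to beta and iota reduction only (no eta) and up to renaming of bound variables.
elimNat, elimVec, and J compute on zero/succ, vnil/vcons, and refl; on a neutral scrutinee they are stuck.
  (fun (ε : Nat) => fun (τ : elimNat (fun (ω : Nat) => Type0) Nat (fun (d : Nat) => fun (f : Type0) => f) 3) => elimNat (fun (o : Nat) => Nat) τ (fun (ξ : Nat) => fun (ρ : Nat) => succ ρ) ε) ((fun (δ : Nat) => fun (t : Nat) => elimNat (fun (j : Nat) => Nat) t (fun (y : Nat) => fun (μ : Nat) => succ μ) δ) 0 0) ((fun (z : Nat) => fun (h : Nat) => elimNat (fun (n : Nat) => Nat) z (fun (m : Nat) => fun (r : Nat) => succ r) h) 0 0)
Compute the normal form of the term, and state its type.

resulting normal form:
  0
inferred type:
  Nat
observation: 9 normal-order steps normalize the term, beginning with a beta-redex.


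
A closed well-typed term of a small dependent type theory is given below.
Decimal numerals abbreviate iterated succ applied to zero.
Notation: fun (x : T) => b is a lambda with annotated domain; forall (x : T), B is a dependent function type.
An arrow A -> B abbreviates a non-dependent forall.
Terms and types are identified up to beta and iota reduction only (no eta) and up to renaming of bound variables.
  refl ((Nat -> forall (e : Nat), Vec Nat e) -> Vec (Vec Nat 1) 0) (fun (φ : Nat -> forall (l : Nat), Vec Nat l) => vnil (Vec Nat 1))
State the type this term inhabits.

the term's type:
  Eq ((Nat -> forall (e : Nat), Vec Nat e) -> Vec (Vec Nat 1) 0) (fun (φ : Nat -> forall (l : Nat), Vec Nat l) => vnil (Vec Nat 1)) (fun (r : Nat -> forall (h : Nat), Vec Nat h) => vnil (Vec Nat 1))


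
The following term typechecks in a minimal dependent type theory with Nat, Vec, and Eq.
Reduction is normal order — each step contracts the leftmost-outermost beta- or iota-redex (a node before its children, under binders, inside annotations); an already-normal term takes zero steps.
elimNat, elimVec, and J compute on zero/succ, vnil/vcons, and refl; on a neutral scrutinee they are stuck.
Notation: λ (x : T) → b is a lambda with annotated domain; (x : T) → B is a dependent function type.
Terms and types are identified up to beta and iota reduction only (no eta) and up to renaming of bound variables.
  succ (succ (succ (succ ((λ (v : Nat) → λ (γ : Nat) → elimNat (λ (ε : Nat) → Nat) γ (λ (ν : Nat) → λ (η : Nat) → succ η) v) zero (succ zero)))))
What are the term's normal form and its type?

resulting normal form:
  succ (succ (succ (succ (succ zero))))
inferred type:
  Nat


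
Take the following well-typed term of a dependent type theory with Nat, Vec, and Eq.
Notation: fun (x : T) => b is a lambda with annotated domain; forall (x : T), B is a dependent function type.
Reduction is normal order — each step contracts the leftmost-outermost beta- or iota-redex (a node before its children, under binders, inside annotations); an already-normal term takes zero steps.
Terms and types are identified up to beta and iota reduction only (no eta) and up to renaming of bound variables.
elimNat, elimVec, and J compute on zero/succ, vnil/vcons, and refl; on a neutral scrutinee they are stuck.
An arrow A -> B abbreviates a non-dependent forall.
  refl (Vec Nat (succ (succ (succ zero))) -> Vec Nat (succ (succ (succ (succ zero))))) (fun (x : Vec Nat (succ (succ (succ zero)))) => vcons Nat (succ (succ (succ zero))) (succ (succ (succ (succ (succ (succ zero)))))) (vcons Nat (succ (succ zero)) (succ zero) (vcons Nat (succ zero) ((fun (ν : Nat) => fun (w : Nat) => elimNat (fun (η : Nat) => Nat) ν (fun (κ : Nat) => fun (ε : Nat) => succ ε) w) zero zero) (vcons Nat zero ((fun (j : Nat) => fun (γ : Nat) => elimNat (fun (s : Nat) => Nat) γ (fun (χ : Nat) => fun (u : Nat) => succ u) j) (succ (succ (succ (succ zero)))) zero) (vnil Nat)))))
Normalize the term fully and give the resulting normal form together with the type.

normal form:
  refl (Vec Nat (succ (succ (succ zero))) -> Vec Nat (succ (succ (succ (succ zero))))) (fun (x : Vec Nat (succ (succ (succ zero)))) => vcons Nat (succ (succ (succ zero))) (succ (succ (succ (succ (succ (succ zero)))))) (vcons Nat (succ (succ zero)) (succ zero) (vcons Nat (succ zero) zero (vcons Nat zero (succ (succ (succ (succ zero)))) (vnil Nat)))))
type:
  Eq (Vec Nat (succ (succ (succ zero))) -> Vec Nat (succ (succ (succ (succ zero))))) (fun (x : Vec Nat (succ (succ (succ zero)))) => vcons Nat (succ (succ (succ zero))) (succ (succ (succ (succ (succ (succ zero)))))) (vcons Nat (succ (succ zero)) (succ zero) (vcons Nat (succ zero) zero (vcons Nat zero (succ (succ (succ (succ zero)))) (vnil Nat))))) (fun (ν : Vec Nat (succ (succ (succ zero)))) => vcons Nat (succ (succ (succ zero))) (succ (succ (succ (succ (succ (succ zero)))))) (vcons Nat (succ (succ zero)) (succ zero) (vcons Nat (succ zero) zero (vcons Nat zero (succ (succ (succ (succ zero)))) (vnil Nat)))))
observation: the term reaches its normal form after 18 normal-order steps.


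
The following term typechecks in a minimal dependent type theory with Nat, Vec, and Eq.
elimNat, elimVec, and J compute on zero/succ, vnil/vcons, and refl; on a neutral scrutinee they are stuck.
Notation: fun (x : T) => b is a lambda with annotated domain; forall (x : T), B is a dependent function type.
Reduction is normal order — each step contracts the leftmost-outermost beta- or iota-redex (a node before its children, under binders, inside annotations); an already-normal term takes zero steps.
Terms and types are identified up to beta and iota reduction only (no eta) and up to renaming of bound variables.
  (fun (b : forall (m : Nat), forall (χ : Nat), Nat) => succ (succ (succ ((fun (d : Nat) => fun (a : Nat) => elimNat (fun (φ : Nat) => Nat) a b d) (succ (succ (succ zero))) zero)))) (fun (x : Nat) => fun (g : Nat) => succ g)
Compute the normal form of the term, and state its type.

normal form:
  succ (succ (succ (succ (succ (succ zero)))))
inferred type:
  Nat


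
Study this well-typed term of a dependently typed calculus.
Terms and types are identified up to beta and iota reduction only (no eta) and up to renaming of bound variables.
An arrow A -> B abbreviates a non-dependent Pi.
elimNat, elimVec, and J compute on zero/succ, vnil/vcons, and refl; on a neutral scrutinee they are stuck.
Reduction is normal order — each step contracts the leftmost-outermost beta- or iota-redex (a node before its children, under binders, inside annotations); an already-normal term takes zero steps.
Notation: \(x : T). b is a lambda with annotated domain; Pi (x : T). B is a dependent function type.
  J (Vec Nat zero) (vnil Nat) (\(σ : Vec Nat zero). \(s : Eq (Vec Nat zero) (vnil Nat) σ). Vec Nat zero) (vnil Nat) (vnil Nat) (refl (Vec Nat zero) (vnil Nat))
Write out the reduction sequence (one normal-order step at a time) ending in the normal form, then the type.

normal-order reduction sequence:
  J (Vec Nat zero) (vnil Nat) (\(σ : Vec Nat zero). \(s : Eq (Vec Nat zero) (vnil Nat) σ). Vec Nat zero) (vnil Nat) (vnil Nat) (refl (Vec Nat zero) (vnil Nat))
  ~> vnil Nat
type:
  Vec Nat zero
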